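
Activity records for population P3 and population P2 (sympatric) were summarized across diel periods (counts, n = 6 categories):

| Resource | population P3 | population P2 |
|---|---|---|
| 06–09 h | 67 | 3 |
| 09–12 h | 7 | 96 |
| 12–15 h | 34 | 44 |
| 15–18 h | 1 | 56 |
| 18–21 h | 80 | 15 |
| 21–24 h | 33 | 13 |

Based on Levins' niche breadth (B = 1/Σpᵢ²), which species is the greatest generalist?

population P3

Proportions for population P3 (n=222): 67/222=0.3018, 7/222=0.0315, 34/222=0.1532, 1/222=0.0045, 80/222=0.3604, 33/222=0.1486
Proportions for population P2 (n=227): 3/227=0.0132, 96/227=0.4229, 44/227=0.1938, 56/227=0.2467, 15/227=0.0661, 13/227=0.0573
Σp_P3ᵢ² = 0.3018² + 0.0315² + 0.1532² + 0.0045² + 0.3604² + 0.1486² = 0.091083 + 0.000992 + 0.023470 + 0.000020 + 0.129888 + 0.022082 = 0.267535
B_P3 = 1 / 0.267535 = 3.7378
Σp_P2ᵢ² = 0.0132² + 0.4229² + 0.1938² + 0.2467² + 0.0661² + 0.0573² = 0.000174 + 0.178844 + 0.037558 + 0.060861 + 0.004369 + 0.003283 = 0.285089
B_P2 = 1 / 0.285089 = 3.5077
Highest B → broadest niche (most generalist): population P3 (B = 3.74).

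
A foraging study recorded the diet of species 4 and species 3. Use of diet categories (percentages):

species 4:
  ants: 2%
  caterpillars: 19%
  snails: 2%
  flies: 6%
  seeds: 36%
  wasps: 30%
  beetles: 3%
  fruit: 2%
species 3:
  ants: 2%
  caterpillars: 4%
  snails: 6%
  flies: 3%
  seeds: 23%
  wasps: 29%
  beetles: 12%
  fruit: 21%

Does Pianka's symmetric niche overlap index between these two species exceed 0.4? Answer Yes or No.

Convert percentages to proportions (divide by 100).
Σ p₁ᵢp₂ᵢ = 0.0004 + 0.0076 + 0.0012 + 0.0018 + 0.0828 + 0.0870 + 0.0036 + 0.0042 = 0.1886
Σp_1ᵢ² = 0.02² + 0.19² + 0.02² + 0.06² + 0.36² + 0.30² + 0.03² + 0.02² = 0.0004 + 0.0361 + 0.0004 + 0.0036 + 0.1296 + 0.0900 + 0.0009 + 0.0004 = 0.2614
Σp_2ᵢ² = 0.02² + 0.04² + 0.06² + 0.03² + 0.23² + 0.29² + 0.12² + 0.21² = 0.0004 + 0.0016 + 0.0036 + 0.0009 + 0.0529 + 0.0841 + 0.0144 + 0.0441 = 0.2020
O = 0.1886 / √(0.2614 × 0.2020) = 0.1886 / 0.22979 = 0.8207
O = 0.8207 > 0.4 → Yes.

Yes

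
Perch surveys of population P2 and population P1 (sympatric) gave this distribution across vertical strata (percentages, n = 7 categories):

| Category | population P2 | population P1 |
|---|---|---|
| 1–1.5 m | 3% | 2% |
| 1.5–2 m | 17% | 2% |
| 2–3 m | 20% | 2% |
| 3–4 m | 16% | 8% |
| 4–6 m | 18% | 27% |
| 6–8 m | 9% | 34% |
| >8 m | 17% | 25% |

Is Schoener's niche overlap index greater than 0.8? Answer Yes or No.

Convert percentages to proportions (divide by 100).
Σ|p₁ᵢ − p₂ᵢ| = 0.01 + 0.15 + 0.18 + 0.08 + 0.09 + 0.25 + 0.08 = 0.84
D = 1 − ½ × 0.84 = 1 − 0.420 = 0.5800
D = 0.5800 < 0.8 → No.

No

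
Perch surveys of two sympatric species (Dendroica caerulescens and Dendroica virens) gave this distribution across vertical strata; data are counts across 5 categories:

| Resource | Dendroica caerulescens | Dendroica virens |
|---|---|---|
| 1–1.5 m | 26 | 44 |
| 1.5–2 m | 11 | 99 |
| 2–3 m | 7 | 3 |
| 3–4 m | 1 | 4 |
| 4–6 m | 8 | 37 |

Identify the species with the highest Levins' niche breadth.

Proportions for Dendroica caerulescens (n=53): 26/53=0.4906, 11/53=0.2075, 7/53=0.1321, 1/53=0.0189, 8/53=0.1509
Proportions for Dendroica virens (n=187): 44/187=0.2353, 99/187=0.5294, 3/187=0.0160, 4/187=0.0214, 37/187=0.1979
Σp_caerᵢ² = 0.4906² + 0.2075² + 0.1321² + 0.0189² + 0.1509² = 0.240688 + 0.043056 + 0.017450 + 0.000357 + 0.022771 = 0.324322
B_caer = 1 / 0.324322 = 3.0834
Σp_vireᵢ² = 0.2353² + 0.5294² + 0.0160² + 0.0214² + 0.1979² = 0.055366 + 0.280264 + 0.000256 + 0.000458 + 0.039164 = 0.375508
B_vire = 1 / 0.375508 = 2.6631
Highest B → broadest niche (most generalist): Dendroica caerulescens (B = 3.08).

Dendroica caerulescens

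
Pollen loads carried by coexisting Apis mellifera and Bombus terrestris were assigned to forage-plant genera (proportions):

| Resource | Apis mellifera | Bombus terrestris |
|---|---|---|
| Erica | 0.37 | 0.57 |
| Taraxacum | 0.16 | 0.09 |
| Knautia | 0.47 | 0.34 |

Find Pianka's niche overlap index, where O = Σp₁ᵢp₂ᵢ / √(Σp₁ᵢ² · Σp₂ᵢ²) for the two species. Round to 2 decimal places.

0.93

Σ p₁ᵢp₂ᵢ = 0.2109 + 0.0144 + 0.1598 = 0.3851
Σp_1ᵢ² = 0.37² + 0.16² + 0.47² = 0.1369 + 0.0256 + 0.2209 = 0.3834
Σp_2ᵢ² = 0.57² + 0.09² + 0.34² = 0.3249 + 0.0081 + 0.1156 = 0.4486
O = 0.3851 / √(0.3834 × 0.4486) = 0.3851 / 0.41472 = 0.9286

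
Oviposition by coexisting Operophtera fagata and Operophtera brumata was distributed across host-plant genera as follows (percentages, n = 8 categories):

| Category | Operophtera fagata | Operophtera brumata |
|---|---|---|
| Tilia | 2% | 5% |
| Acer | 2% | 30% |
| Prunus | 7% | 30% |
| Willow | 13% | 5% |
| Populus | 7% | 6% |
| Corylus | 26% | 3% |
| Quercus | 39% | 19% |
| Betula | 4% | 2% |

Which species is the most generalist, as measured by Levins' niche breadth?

Convert percentages to proportions (divide by 100).
Σp_fagaᵢ² = 0.02² + 0.02² + 0.07² + 0.13² + 0.07² + 0.26² + 0.39² + 0.04² = 0.0004 + 0.0004 + 0.0049 + 0.0169 + 0.0049 + 0.0676 + 0.1521 + 0.0016 = 0.2488
B_faga = 1 / 0.2488 = 4.0193
Σp_brumᵢ² = 0.05² + 0.30² + 0.30² + 0.05² + 0.06² + 0.03² + 0.19² + 0.02² = 0.0025 + 0.0900 + 0.0900 + 0.0025 + 0.0036 + 0.0009 + 0.0361 + 0.0004 = 0.2260
B_brum = 1 / 0.2260 = 4.4248
Highest B → broadest niche (most generalist): Operophtera brumata (B = 4.42).

Operophtera brumata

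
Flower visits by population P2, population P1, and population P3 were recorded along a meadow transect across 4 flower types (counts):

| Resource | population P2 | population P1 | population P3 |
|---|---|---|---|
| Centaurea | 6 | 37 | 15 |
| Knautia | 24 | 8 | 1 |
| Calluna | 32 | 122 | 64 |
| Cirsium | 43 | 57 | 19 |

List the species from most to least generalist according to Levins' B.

Proportions for population P2 (n=105): 6/105=0.0571, 24/105=0.2286, 32/105=0.3048, 43/105=0.4095
Proportions for population P1 (n=224): 37/224=0.1652, 8/224=0.0357, 122/224=0.5446, 57/224=0.2545
Proportions for population P3 (n=99): 15/99=0.1515, 1/99=0.0101, 64/99=0.6465, 19/99=0.1919
Σp_P2ᵢ² = 0.0571² + 0.2286² + 0.3048² + 0.4095² = 0.003260 + 0.052258 + 0.092903 + 0.167690 = 0.316111
B_P2 = 1 / 0.316111 = 3.1634
Σp_P1ᵢ² = 0.1652² + 0.0357² + 0.5446² + 0.2545² = 0.027291 + 0.001274 + 0.296589 + 0.064770 = 0.389924
B_P1 = 1 / 0.389924 = 2.5646
Σp_P3ᵢ² = 0.1515² + 0.0101² + 0.6465² + 0.1919² = 0.022952 + 0.000102 + 0.417962 + 0.036826 = 0.477842
B_P3 = 1 / 0.477842 = 2.0927
Ranking by B (broadest → narrowest): population P2 (3.16) > population P1 (2.56) > population P3 (2.09)

population P2 > population P1 > population P3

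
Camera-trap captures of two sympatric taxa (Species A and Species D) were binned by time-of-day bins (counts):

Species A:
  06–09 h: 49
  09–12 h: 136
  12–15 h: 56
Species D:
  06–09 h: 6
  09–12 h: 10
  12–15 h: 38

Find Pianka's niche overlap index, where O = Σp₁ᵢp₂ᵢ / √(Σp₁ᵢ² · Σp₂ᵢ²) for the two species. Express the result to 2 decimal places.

0.61

Proportions for Species A (n=241): 49/241=0.2033, 136/241=0.5643, 56/241=0.2324
Proportions for Species D (n=54): 6/54=0.1111, 10/54=0.1852, 38/54=0.7037
Σ p₁ᵢp₂ᵢ = 0.022587 + 0.104508 + 0.163540 = 0.290635
Σp_1ᵢ² = 0.2033² + 0.5643² + 0.2324² = 0.041331 + 0.318434 + 0.054010 = 0.413775
Σp_2ᵢ² = 0.1111² + 0.1852² + 0.7037² = 0.012343 + 0.034299 + 0.495194 = 0.541836
O = 0.290635 / √(0.413775 × 0.541836) = 0.290635 / 0.4734957 = 0.6138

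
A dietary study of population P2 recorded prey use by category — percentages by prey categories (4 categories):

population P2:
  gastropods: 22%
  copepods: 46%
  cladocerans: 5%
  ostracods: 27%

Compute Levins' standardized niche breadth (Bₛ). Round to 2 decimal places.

0.66

Convert percentages to proportions (divide by 100).
Σpᵢ² = 0.22² + 0.46² + 0.05² + 0.27² = 0.0484 + 0.2116 + 0.0025 + 0.0729 = 0.3354
B = 1 / 0.3354 = 2.9815
Bₛ = (B − 1)/(n − 1) = (2.9815 − 1)/(4 − 1) = 1.9815/3 = 0.6605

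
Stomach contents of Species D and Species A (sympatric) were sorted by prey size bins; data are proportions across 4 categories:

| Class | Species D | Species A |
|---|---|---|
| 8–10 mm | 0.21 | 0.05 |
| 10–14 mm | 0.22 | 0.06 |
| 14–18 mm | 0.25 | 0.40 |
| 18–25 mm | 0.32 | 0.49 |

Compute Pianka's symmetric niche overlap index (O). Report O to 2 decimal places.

Σ p₁ᵢp₂ᵢ = 0.0105 + 0.0132 + 0.1000 + 0.1568 = 0.2805
Σp_1ᵢ² = 0.21² + 0.22² + 0.25² + 0.32² = 0.0441 + 0.0484 + 0.0625 + 0.1024 = 0.2574
Σp_2ᵢ² = 0.05² + 0.06² + 0.40² + 0.49² = 0.0025 + 0.0036 + 0.1600 + 0.2401 = 0.4062
O = 0.2805 / √(0.2574 × 0.4062) = 0.2805 / 0.32335 = 0.8675

0.87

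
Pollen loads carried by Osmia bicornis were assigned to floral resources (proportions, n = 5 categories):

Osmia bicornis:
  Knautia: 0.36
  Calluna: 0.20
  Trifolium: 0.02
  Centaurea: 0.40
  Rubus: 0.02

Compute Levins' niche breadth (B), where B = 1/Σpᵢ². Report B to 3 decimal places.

Σpᵢ² = 0.36² + 0.20² + 0.02² + 0.40² + 0.02² = 0.1296 + 0.0400 + 0.0004 + 0.1600 + 0.0004 = 0.3304
B = 1 / 0.3304 = 3.02663

3.027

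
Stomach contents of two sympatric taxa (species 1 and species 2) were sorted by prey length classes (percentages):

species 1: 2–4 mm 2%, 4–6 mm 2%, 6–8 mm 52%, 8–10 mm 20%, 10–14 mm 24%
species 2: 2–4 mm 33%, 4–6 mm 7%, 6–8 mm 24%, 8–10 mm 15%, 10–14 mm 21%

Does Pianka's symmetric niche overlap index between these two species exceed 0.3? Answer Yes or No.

Convert percentages to proportions (divide by 100).
Σ p₁ᵢp₂ᵢ = 0.0066 + 0.0014 + 0.1248 + 0.0300 + 0.0504 = 0.2132
Σp_1ᵢ² = 0.02² + 0.02² + 0.52² + 0.20² + 0.24² = 0.0004 + 0.0004 + 0.2704 + 0.0400 + 0.0576 = 0.3688
Σp_2ᵢ² = 0.33² + 0.07² + 0.24² + 0.15² + 0.21² = 0.1089 + 0.0049 + 0.0576 + 0.0225 + 0.0441 = 0.2380
O = 0.2132 / √(0.3688 × 0.2380) = 0.2132 / 0.29627 = 0.7196
O = 0.7196 > 0.3 → Yes.

Yes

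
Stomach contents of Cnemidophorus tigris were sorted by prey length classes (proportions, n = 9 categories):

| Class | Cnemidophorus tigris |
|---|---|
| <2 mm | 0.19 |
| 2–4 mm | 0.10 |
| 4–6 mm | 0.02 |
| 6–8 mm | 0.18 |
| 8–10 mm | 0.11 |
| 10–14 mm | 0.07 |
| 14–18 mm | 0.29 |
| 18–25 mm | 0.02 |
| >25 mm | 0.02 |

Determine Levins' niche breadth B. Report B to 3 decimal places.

Σpᵢ² = 0.19² + 0.10² + 0.02² + 0.18² + 0.11² + 0.07² + 0.29² + 0.02² + 0.02² = 0.0361 + 0.0100 + 0.0004 + 0.0324 + 0.0121 + 0.0049 + 0.0841 + 0.0004 + 0.0004 = 0.1808
B = 1 / 0.1808 = 5.53097

5.531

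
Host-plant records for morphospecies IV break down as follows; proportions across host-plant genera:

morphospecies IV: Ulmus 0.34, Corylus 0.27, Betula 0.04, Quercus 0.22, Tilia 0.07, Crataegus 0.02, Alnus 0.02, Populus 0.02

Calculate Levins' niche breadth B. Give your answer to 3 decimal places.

4.088

Σpᵢ² = 0.34² + 0.27² + 0.04² + 0.22² + 0.07² + 0.02² + 0.02² + 0.02² = 0.1156 + 0.0729 + 0.0016 + 0.0484 + 0.0049 + 0.0004 + 0.0004 + 0.0004 = 0.2446
B = 1 / 0.2446 = 4.08831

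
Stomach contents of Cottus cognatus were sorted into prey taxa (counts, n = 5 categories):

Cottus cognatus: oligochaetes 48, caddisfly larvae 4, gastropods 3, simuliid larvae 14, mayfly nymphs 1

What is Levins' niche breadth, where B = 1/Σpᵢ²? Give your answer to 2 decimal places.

1.94

Proportions for Cottus cognatus (n=70): 48/70=0.6857, 4/70=0.0571, 3/70=0.0429, 14/70=0.2000, 1/70=0.0143
Σpᵢ² = 0.6857² + 0.0571² + 0.0429² + 0.2000² + 0.0143² = 0.470184 + 0.003260 + 0.001840 + 0.040000 + 0.000204 = 0.515488
B = 1 / 0.515488 = 1.9399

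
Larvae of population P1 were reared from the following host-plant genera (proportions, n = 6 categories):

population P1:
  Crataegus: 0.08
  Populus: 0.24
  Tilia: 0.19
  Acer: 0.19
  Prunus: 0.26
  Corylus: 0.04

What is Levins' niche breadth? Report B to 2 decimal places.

Σpᵢ² = 0.08² + 0.24² + 0.19² + 0.19² + 0.26² + 0.04² = 0.0064 + 0.0576 + 0.0361 + 0.0361 + 0.0676 + 0.0016 = 0.2054
B = 1 / 0.2054 = 4.8685

4.87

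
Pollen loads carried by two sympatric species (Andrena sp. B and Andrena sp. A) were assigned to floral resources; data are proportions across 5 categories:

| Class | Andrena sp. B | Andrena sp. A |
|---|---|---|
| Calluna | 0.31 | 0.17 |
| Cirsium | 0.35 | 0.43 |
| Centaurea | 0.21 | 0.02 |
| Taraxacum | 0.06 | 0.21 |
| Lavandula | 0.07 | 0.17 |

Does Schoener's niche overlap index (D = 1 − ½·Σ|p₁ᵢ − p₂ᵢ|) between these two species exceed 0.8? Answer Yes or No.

Σ|p₁ᵢ − p₂ᵢ| = 0.14 + 0.08 + 0.19 + 0.15 + 0.10 = 0.66
D = 1 − ½ × 0.66 = 1 − 0.330 = 0.6700
D = 0.6700 < 0.8 → No.

No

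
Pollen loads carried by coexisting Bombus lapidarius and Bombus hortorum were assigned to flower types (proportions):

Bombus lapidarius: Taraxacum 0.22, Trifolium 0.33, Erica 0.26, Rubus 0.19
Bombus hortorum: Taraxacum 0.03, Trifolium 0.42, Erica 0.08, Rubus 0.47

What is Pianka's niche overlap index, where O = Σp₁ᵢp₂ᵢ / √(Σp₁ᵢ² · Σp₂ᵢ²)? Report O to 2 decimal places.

0.79

Σ p₁ᵢp₂ᵢ = 0.0066 + 0.1386 + 0.0208 + 0.0893 = 0.2553
Σp_1ᵢ² = 0.22² + 0.33² + 0.26² + 0.19² = 0.0484 + 0.1089 + 0.0676 + 0.0361 = 0.2610
Σp_2ᵢ² = 0.03² + 0.42² + 0.08² + 0.47² = 0.0009 + 0.1764 + 0.0064 + 0.2209 = 0.4046
O = 0.2553 / √(0.2610 × 0.4046) = 0.2553 / 0.32496 = 0.7856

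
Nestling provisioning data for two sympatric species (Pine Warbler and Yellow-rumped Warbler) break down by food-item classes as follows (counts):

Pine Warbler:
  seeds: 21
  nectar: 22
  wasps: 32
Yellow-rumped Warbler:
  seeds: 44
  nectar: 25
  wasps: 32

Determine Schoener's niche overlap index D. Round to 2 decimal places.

Proportions for Pine Warbler (n=75): 21/75=0.2800, 22/75=0.2933, 32/75=0.4267
Proportions for Yellow-rumped Warbler (n=101): 44/101=0.4356, 25/101=0.2475, 32/101=0.3168
Σ|p₁ᵢ − p₂ᵢ| = 0.1556 + 0.0458 + 0.1099 = 0.3113
D = 1 − ½ × 0.3113 = 1 − 0.15565 = 0.84435

0.84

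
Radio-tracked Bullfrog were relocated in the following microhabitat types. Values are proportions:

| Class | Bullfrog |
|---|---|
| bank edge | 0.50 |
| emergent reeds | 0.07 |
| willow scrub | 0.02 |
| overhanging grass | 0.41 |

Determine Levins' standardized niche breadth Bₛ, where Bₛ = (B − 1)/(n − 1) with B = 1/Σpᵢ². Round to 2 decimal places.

Σpᵢ² = 0.50² + 0.07² + 0.02² + 0.41² = 0.2500 + 0.0049 + 0.0004 + 0.1681 = 0.4234
B = 1 / 0.4234 = 2.3618
Bₛ = (B − 1)/(n − 1) = (2.3618 − 1)/(4 − 1) = 1.3618/3 = 0.4539

0.45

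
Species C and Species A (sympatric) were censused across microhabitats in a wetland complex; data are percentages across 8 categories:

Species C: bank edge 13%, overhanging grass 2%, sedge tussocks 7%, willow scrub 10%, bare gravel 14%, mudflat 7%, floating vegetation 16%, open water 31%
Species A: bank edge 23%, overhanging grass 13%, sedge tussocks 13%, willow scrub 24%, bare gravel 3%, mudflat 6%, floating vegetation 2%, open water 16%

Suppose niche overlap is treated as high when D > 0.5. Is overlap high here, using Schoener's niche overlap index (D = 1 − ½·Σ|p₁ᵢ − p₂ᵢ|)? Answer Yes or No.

Convert percentages to proportions (divide by 100).
Σ|p₁ᵢ − p₂ᵢ| = 0.10 + 0.11 + 0.06 + 0.14 + 0.11 + 0.01 + 0.14 + 0.15 = 0.82
D = 1 − ½ × 0.82 = 1 − 0.410 = 0.5900
D = 0.5900 > 0.5 → Yes.

Yes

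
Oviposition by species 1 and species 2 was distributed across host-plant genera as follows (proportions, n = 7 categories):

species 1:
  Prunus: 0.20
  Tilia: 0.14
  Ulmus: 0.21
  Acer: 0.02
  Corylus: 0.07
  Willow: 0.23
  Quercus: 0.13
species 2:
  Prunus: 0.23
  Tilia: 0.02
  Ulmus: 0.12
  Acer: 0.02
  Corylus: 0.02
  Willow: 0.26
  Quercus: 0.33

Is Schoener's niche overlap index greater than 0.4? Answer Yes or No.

Σ|p₁ᵢ − p₂ᵢ| = 0.03 + 0.12 + 0.09 + 0.00 + 0.05 + 0.03 + 0.20 = 0.52
D = 1 − ½ × 0.52 = 1 − 0.260 = 0.7400
D = 0.7400 > 0.4 → Yes.

Yes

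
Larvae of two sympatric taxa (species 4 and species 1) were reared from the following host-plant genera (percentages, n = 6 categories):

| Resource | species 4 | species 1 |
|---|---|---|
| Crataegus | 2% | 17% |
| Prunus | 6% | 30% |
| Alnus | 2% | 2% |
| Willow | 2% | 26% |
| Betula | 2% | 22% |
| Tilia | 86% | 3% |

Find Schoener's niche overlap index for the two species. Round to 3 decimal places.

0.170

Convert percentages to proportions (divide by 100).
Σ|p₁ᵢ − p₂ᵢ| = 0.15 + 0.24 + 0.00 + 0.24 + 0.20 + 0.83 = 1.66
D = 1 − ½ × 1.66 = 1 − 0.830 = 0.17000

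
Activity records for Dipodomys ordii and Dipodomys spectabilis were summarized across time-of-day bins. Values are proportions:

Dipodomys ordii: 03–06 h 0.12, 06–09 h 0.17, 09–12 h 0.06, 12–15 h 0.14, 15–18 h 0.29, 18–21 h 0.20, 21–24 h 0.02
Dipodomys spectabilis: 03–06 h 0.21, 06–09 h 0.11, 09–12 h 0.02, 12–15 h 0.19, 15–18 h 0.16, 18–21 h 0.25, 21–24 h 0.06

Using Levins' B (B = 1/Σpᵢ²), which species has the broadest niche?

Dipodomys spectabilis

Σp_ordiᵢ² = 0.12² + 0.17² + 0.06² + 0.14² + 0.29² + 0.20² + 0.02² = 0.0144 + 0.0289 + 0.0036 + 0.0196 + 0.0841 + 0.0400 + 0.0004 = 0.1910
B_ordi = 1 / 0.1910 = 5.2356
Σp_specᵢ² = 0.21² + 0.11² + 0.02² + 0.19² + 0.16² + 0.25² + 0.06² = 0.0441 + 0.0121 + 0.0004 + 0.0361 + 0.0256 + 0.0625 + 0.0036 = 0.1844
B_spec = 1 / 0.1844 = 5.4230
Highest B → broadest niche (most generalist): Dipodomys spectabilis (B = 5.42).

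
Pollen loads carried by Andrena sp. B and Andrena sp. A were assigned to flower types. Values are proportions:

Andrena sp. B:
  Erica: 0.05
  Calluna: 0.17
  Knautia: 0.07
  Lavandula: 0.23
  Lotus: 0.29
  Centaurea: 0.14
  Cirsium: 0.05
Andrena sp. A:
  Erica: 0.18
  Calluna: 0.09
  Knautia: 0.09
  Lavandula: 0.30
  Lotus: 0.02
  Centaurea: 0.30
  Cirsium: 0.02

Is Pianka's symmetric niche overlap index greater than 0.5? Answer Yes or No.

Σ p₁ᵢp₂ᵢ = 0.0090 + 0.0153 + 0.0063 + 0.0690 + 0.0058 + 0.0420 + 0.0010 = 0.1484
Σp_1ᵢ² = 0.05² + 0.17² + 0.07² + 0.23² + 0.29² + 0.14² + 0.05² = 0.0025 + 0.0289 + 0.0049 + 0.0529 + 0.0841 + 0.0196 + 0.0025 = 0.1954
Σp_2ᵢ² = 0.18² + 0.09² + 0.09² + 0.30² + 0.02² + 0.30² + 0.02² = 0.0324 + 0.0081 + 0.0081 + 0.0900 + 0.0004 + 0.0900 + 0.0004 = 0.2294
O = 0.1484 / √(0.1954 × 0.2294) = 0.1484 / 0.21172 = 0.7009
O = 0.7009 > 0.5 → Yes.

Yes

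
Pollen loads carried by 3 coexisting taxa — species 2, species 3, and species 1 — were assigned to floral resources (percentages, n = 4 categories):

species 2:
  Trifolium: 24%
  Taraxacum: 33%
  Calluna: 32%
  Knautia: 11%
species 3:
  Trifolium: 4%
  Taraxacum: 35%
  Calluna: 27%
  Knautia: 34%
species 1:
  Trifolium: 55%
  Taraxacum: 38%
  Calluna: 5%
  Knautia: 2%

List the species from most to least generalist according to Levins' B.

species 2 > species 3 > species 1

Convert percentages to proportions (divide by 100).
Σp_2ᵢ² = 0.24² + 0.33² + 0.32² + 0.11² = 0.0576 + 0.1089 + 0.1024 + 0.0121 = 0.2810
B_2 = 1 / 0.2810 = 3.5587
Σp_3ᵢ² = 0.04² + 0.35² + 0.27² + 0.34² = 0.0016 + 0.1225 + 0.0729 + 0.1156 = 0.3126
B_3 = 1 / 0.3126 = 3.1990
Σp_1ᵢ² = 0.55² + 0.38² + 0.05² + 0.02² = 0.3025 + 0.1444 + 0.0025 + 0.0004 = 0.4498
B_1 = 1 / 0.4498 = 2.2232
Ranking by B (broadest → narrowest): species 2 (3.56) > species 3 (3.20) > species 1 (2.22)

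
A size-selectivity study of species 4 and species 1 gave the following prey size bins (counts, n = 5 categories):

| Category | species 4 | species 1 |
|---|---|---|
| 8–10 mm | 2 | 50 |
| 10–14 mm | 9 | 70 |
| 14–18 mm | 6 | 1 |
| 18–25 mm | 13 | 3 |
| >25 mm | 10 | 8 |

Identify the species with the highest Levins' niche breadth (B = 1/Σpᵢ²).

Proportions for species 4 (n=40): 2/40=0.0500, 9/40=0.2250, 6/40=0.1500, 13/40=0.3250, 10/40=0.2500
Proportions for species 1 (n=132): 50/132=0.3788, 70/132=0.5303, 1/132=0.0076, 3/132=0.0227, 8/132=0.0606
Σp_4ᵢ² = 0.0500² + 0.2250² + 0.1500² + 0.3250² + 0.2500² = 0.002500 + 0.050625 + 0.022500 + 0.105625 + 0.062500 = 0.243750
B_4 = 1 / 0.243750 = 4.1026
Σp_1ᵢ² = 0.3788² + 0.5303² + 0.0076² + 0.0227² + 0.0606² = 0.143489 + 0.281218 + 0.000058 + 0.000515 + 0.003672 = 0.428952
B_1 = 1 / 0.428952 = 2.3313
Highest B → broadest niche (most generalist): species 4 (B = 4.10).

species 4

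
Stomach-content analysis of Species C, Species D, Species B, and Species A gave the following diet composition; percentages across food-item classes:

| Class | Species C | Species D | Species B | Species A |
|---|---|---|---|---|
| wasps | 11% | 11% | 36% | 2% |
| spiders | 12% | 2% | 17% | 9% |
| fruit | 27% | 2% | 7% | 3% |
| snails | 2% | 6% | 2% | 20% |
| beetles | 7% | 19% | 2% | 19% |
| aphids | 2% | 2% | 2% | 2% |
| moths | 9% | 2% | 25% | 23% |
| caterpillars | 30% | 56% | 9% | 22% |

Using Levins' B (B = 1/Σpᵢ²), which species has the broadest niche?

Convert percentages to proportions (divide by 100).
Σp_Cᵢ² = 0.11² + 0.12² + 0.27² + 0.02² + 0.07² + 0.02² + 0.09² + 0.30² = 0.0121 + 0.0144 + 0.0729 + 0.0004 + 0.0049 + 0.0004 + 0.0081 + 0.0900 = 0.2032
B_C = 1 / 0.2032 = 4.9213
Σp_Dᵢ² = 0.11² + 0.02² + 0.02² + 0.06² + 0.19² + 0.02² + 0.02² + 0.56² = 0.0121 + 0.0004 + 0.0004 + 0.0036 + 0.0361 + 0.0004 + 0.0004 + 0.3136 = 0.3670
B_D = 1 / 0.3670 = 2.7248
Σp_Bᵢ² = 0.36² + 0.17² + 0.07² + 0.02² + 0.02² + 0.02² + 0.25² + 0.09² = 0.1296 + 0.0289 + 0.0049 + 0.0004 + 0.0004 + 0.0004 + 0.0625 + 0.0081 = 0.2352
B_B = 1 / 0.2352 = 4.2517
Σp_Aᵢ² = 0.02² + 0.09² + 0.03² + 0.20² + 0.19² + 0.02² + 0.23² + 0.22² = 0.0004 + 0.0081 + 0.0009 + 0.0400 + 0.0361 + 0.0004 + 0.0529 + 0.0484 = 0.1872
B_A = 1 / 0.1872 = 5.3419
Highest B → broadest niche (most generalist): Species A (B = 5.34).

Species A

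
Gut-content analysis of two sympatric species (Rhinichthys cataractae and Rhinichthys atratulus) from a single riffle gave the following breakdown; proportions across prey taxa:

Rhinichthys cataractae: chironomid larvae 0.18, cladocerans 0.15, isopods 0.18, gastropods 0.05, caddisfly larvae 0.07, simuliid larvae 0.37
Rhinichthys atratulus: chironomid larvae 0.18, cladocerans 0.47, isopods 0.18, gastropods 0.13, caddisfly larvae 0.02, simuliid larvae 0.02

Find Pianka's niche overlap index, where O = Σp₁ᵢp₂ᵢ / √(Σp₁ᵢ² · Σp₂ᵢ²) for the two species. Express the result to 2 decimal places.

Σ p₁ᵢp₂ᵢ = 0.0324 + 0.0705 + 0.0324 + 0.0065 + 0.0014 + 0.0074 = 0.1506
Σp_1ᵢ² = 0.18² + 0.15² + 0.18² + 0.05² + 0.07² + 0.37² = 0.0324 + 0.0225 + 0.0324 + 0.0025 + 0.0049 + 0.1369 = 0.2316
Σp_2ᵢ² = 0.18² + 0.47² + 0.18² + 0.13² + 0.02² + 0.02² = 0.0324 + 0.2209 + 0.0324 + 0.0169 + 0.0004 + 0.0004 = 0.3034
O = 0.1506 / √(0.2316 × 0.3034) = 0.1506 / 0.26508 = 0.5681

0.57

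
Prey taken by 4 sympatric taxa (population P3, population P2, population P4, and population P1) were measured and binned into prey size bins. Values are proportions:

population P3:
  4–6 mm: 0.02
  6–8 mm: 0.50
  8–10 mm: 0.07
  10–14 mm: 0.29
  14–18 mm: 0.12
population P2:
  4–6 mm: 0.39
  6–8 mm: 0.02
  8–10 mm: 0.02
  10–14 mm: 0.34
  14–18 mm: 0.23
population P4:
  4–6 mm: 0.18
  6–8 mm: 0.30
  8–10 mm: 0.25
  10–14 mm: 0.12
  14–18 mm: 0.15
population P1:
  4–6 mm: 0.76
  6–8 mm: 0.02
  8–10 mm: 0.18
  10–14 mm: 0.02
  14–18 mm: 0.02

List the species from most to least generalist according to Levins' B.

Σp_P3ᵢ² = 0.02² + 0.50² + 0.07² + 0.29² + 0.12² = 0.0004 + 0.2500 + 0.0049 + 0.0841 + 0.0144 = 0.3538
B_P3 = 1 / 0.3538 = 2.8265
Σp_P2ᵢ² = 0.39² + 0.02² + 0.02² + 0.34² + 0.23² = 0.1521 + 0.0004 + 0.0004 + 0.1156 + 0.0529 = 0.3214
B_P2 = 1 / 0.3214 = 3.1114
Σp_P4ᵢ² = 0.18² + 0.30² + 0.25² + 0.12² + 0.15² = 0.0324 + 0.0900 + 0.0625 + 0.0144 + 0.0225 = 0.2218
B_P4 = 1 / 0.2218 = 4.5086
Σp_P1ᵢ² = 0.76² + 0.02² + 0.18² + 0.02² + 0.02² = 0.5776 + 0.0004 + 0.0324 + 0.0004 + 0.0004 = 0.6112
B_P1 = 1 / 0.6112 = 1.6361
Ranking by B (broadest → narrowest): population P4 (4.51) > population P2 (3.11) > population P3 (2.83) > population P1 (1.64)

population P4 > population P2 > population P3 > population P1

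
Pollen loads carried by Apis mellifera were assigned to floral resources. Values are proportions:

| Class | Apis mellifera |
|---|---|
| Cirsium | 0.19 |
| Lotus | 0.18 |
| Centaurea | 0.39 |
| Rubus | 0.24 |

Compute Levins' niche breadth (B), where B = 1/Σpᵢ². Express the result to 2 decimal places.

Σpᵢ² = 0.19² + 0.18² + 0.39² + 0.24² = 0.0361 + 0.0324 + 0.1521 + 0.0576 = 0.2782
B = 1 / 0.2782 = 3.5945

3.59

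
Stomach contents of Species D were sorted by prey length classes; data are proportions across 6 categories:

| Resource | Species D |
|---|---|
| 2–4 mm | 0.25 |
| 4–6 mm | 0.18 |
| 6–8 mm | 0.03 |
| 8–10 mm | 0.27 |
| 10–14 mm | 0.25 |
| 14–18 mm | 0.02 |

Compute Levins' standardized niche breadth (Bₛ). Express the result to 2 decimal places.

0.66

Σpᵢ² = 0.25² + 0.18² + 0.03² + 0.27² + 0.25² + 0.02² = 0.0625 + 0.0324 + 0.0009 + 0.0729 + 0.0625 + 0.0004 = 0.2316
B = 1 / 0.2316 = 4.3178
Bₛ = (B − 1)/(n − 1) = (4.3178 − 1)/(6 − 1) = 3.3178/5 = 0.6636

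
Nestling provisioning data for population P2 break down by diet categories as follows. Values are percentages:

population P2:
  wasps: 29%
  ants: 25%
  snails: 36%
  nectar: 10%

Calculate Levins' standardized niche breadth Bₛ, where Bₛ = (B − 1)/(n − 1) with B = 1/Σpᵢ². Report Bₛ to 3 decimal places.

Convert percentages to proportions (divide by 100).
Σpᵢ² = 0.29² + 0.25² + 0.36² + 0.10² = 0.0841 + 0.0625 + 0.1296 + 0.0100 = 0.2862
B = 1 / 0.2862 = 3.49406
Bₛ = (B − 1)/(n − 1) = (3.49406 − 1)/(4 − 1) = 2.49406/3 = 0.83135

0.831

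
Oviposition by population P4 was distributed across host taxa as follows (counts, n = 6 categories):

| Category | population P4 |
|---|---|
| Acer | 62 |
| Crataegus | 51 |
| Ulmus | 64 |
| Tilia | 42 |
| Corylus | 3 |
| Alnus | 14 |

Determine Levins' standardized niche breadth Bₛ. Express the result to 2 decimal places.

Proportions for population P4 (n=236): 62/236=0.2627, 51/236=0.2161, 64/236=0.2712, 42/236=0.1780, 3/236=0.0127, 14/236=0.0593
Σpᵢ² = 0.2627² + 0.2161² + 0.2712² + 0.1780² + 0.0127² + 0.0593² = 0.069011 + 0.046699 + 0.073549 + 0.031684 + 0.000161 + 0.003516 = 0.224620
B = 1 / 0.224620 = 4.4520
Bₛ = (B − 1)/(n − 1) = (4.4520 − 1)/(6 − 1) = 3.4520/5 = 0.6904

0.69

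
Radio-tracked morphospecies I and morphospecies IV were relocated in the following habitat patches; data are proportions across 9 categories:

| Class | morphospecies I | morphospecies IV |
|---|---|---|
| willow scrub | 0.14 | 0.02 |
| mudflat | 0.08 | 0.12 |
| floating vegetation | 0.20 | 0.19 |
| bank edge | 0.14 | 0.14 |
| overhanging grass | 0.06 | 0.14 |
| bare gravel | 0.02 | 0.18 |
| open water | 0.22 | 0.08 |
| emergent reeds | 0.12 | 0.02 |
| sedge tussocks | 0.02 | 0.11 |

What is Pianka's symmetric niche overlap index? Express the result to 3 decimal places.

0.709

Σ p₁ᵢp₂ᵢ = 0.0028 + 0.0096 + 0.0380 + 0.0196 + 0.0084 + 0.0036 + 0.0176 + 0.0024 + 0.0022 = 0.1042
Σp_1ᵢ² = 0.14² + 0.08² + 0.20² + 0.14² + 0.06² + 0.02² + 0.22² + 0.12² + 0.02² = 0.0196 + 0.0064 + 0.0400 + 0.0196 + 0.0036 + 0.0004 + 0.0484 + 0.0144 + 0.0004 = 0.1528
Σp_2ᵢ² = 0.02² + 0.12² + 0.19² + 0.14² + 0.14² + 0.18² + 0.08² + 0.02² + 0.11² = 0.0004 + 0.0144 + 0.0361 + 0.0196 + 0.0196 + 0.0324 + 0.0064 + 0.0004 + 0.0121 = 0.1414
O = 0.1042 / √(0.1528 × 0.1414) = 0.1042 / 0.146990 = 0.70889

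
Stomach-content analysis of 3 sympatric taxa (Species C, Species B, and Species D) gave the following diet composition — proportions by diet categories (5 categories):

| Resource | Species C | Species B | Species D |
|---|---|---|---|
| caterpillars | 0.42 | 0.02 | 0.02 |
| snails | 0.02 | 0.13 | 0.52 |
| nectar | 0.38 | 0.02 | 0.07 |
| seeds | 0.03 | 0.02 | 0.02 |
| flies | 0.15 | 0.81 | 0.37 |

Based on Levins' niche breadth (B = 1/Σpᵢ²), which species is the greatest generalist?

Σp_Cᵢ² = 0.42² + 0.02² + 0.38² + 0.03² + 0.15² = 0.1764 + 0.0004 + 0.1444 + 0.0009 + 0.0225 = 0.3446
B_C = 1 / 0.3446 = 2.9019
Σp_Bᵢ² = 0.02² + 0.13² + 0.02² + 0.02² + 0.81² = 0.0004 + 0.0169 + 0.0004 + 0.0004 + 0.6561 = 0.6742
B_B = 1 / 0.6742 = 1.4832
Σp_Dᵢ² = 0.02² + 0.52² + 0.07² + 0.02² + 0.37² = 0.0004 + 0.2704 + 0.0049 + 0.0004 + 0.1369 = 0.4130
B_D = 1 / 0.4130 = 2.4213
Highest B → broadest niche (most generalist): Species C (B = 2.90).

Species C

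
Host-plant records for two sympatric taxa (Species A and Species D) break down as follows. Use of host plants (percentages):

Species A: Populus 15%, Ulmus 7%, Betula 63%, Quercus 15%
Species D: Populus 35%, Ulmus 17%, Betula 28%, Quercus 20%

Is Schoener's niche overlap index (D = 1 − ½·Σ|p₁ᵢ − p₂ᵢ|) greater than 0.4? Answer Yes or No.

Yes

Convert percentages to proportions (divide by 100).
Σ|p₁ᵢ − p₂ᵢ| = 0.20 + 0.10 + 0.35 + 0.05 = 0.70
D = 1 − ½ × 0.70 = 1 − 0.350 = 0.6500
D = 0.6500 > 0.4 → Yes.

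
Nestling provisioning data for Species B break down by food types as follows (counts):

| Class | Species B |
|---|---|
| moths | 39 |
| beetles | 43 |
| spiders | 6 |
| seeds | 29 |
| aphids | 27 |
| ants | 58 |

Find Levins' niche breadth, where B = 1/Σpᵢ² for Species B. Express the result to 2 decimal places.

4.89

Proportions for Species B (n=202): 39/202=0.1931, 43/202=0.2129, 6/202=0.0297, 29/202=0.1436, 27/202=0.1337, 58/202=0.2871
Σpᵢ² = 0.1931² + 0.2129² + 0.0297² + 0.1436² + 0.1337² + 0.2871² = 0.037288 + 0.045326 + 0.000882 + 0.020621 + 0.017876 + 0.082426 = 0.204419
B = 1 / 0.204419 = 4.8919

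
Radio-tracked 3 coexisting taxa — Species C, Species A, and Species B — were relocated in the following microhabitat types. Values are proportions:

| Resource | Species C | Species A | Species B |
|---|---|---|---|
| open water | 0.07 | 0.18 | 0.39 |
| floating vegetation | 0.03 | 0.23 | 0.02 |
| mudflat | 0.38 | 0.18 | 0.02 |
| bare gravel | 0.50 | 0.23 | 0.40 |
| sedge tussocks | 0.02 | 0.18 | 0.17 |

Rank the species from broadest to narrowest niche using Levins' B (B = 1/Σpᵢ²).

Σp_Cᵢ² = 0.07² + 0.03² + 0.38² + 0.50² + 0.02² = 0.0049 + 0.0009 + 0.1444 + 0.2500 + 0.0004 = 0.4006
B_C = 1 / 0.4006 = 2.4963
Σp_Aᵢ² = 0.18² + 0.23² + 0.18² + 0.23² + 0.18² = 0.0324 + 0.0529 + 0.0324 + 0.0529 + 0.0324 = 0.2030
B_A = 1 / 0.2030 = 4.9261
Σp_Bᵢ² = 0.39² + 0.02² + 0.02² + 0.40² + 0.17² = 0.1521 + 0.0004 + 0.0004 + 0.1600 + 0.0289 = 0.3418
B_B = 1 / 0.3418 = 2.9257
Ranking by B (broadest → narrowest): Species A (4.93) > Species B (2.93) > Species C (2.50)

Species A > Species B > Species C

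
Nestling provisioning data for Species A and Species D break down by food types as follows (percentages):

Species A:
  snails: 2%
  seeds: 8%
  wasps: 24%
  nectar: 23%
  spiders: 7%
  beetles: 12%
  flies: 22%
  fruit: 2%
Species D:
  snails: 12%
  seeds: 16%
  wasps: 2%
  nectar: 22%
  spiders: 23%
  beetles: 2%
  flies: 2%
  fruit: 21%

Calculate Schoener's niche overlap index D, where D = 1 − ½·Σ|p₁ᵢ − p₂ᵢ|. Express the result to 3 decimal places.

Convert percentages to proportions (divide by 100).
Σ|p₁ᵢ − p₂ᵢ| = 0.10 + 0.08 + 0.22 + 0.01 + 0.16 + 0.10 + 0.20 + 0.19 = 1.06
D = 1 − ½ × 1.06 = 1 − 0.530 = 0.47000

0.470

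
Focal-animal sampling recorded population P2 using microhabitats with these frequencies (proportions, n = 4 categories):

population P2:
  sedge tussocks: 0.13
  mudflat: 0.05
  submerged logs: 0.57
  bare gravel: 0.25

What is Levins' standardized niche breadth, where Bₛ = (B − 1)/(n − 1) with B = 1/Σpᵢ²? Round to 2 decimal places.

0.49

Σpᵢ² = 0.13² + 0.05² + 0.57² + 0.25² = 0.0169 + 0.0025 + 0.3249 + 0.0625 = 0.4068
B = 1 / 0.4068 = 2.4582
Bₛ = (B − 1)/(n − 1) = (2.4582 − 1)/(4 − 1) = 1.4582/3 = 0.4861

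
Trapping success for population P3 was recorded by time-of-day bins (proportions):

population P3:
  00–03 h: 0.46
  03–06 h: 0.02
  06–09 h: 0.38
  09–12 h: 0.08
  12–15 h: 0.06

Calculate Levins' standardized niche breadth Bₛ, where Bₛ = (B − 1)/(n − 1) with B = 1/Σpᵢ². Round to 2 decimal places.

0.43

Σpᵢ² = 0.46² + 0.02² + 0.38² + 0.08² + 0.06² = 0.2116 + 0.0004 + 0.1444 + 0.0064 + 0.0036 = 0.3664
B = 1 / 0.3664 = 2.7293
Bₛ = (B − 1)/(n − 1) = (2.7293 − 1)/(5 − 1) = 1.7293/4 = 0.4323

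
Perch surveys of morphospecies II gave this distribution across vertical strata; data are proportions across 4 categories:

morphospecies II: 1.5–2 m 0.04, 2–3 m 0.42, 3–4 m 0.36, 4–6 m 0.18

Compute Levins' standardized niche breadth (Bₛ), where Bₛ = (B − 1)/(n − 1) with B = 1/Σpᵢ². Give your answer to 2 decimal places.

0.65

Σpᵢ² = 0.04² + 0.42² + 0.36² + 0.18² = 0.0016 + 0.1764 + 0.1296 + 0.0324 = 0.3400
B = 1 / 0.3400 = 2.9412
Bₛ = (B − 1)/(n − 1) = (2.9412 − 1)/(4 − 1) = 1.9412/3 = 0.6471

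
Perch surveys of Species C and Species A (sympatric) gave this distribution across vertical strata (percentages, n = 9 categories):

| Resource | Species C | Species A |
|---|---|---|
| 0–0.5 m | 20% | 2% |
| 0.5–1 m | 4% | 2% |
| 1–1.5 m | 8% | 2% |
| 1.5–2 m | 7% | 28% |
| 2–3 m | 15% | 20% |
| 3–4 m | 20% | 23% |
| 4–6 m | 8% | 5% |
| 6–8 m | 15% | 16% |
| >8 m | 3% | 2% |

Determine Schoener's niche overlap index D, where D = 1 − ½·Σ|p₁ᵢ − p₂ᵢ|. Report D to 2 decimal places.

0.70

Convert percentages to proportions (divide by 100).
Σ|p₁ᵢ − p₂ᵢ| = 0.18 + 0.02 + 0.06 + 0.21 + 0.05 + 0.03 + 0.03 + 0.01 + 0.01 = 0.60
D = 1 − ½ × 0.60 = 1 − 0.300 = 0.7000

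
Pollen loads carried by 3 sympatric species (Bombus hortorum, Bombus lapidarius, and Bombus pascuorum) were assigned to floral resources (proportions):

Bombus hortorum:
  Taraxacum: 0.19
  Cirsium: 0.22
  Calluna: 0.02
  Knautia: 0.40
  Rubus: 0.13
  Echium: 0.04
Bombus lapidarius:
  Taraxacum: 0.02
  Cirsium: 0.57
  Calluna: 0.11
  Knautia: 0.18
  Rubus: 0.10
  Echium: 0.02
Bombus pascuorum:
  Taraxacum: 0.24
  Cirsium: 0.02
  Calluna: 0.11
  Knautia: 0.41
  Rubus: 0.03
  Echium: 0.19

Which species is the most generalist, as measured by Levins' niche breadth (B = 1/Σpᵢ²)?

Bombus hortorum

Σp_hortᵢ² = 0.19² + 0.22² + 0.02² + 0.40² + 0.13² + 0.04² = 0.0361 + 0.0484 + 0.0004 + 0.1600 + 0.0169 + 0.0016 = 0.2634
B_hort = 1 / 0.2634 = 3.7965
Σp_lapiᵢ² = 0.02² + 0.57² + 0.11² + 0.18² + 0.10² + 0.02² = 0.0004 + 0.3249 + 0.0121 + 0.0324 + 0.0100 + 0.0004 = 0.3802
B_lapi = 1 / 0.3802 = 2.6302
Σp_pascᵢ² = 0.24² + 0.02² + 0.11² + 0.41² + 0.03² + 0.19² = 0.0576 + 0.0004 + 0.0121 + 0.1681 + 0.0009 + 0.0361 = 0.2752
B_pasc = 1 / 0.2752 = 3.6337
Highest B → broadest niche (most generalist): Bombus hortorum (B = 3.80).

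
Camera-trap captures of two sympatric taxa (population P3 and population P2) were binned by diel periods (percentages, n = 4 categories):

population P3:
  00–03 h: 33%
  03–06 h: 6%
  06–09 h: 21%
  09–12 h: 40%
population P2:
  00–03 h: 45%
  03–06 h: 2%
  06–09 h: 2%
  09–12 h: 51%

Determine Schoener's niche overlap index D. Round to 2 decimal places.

0.77

Convert percentages to proportions (divide by 100).
Σ|p₁ᵢ − p₂ᵢ| = 0.12 + 0.04 + 0.19 + 0.11 = 0.46
D = 1 − ½ × 0.46 = 1 − 0.230 = 0.7700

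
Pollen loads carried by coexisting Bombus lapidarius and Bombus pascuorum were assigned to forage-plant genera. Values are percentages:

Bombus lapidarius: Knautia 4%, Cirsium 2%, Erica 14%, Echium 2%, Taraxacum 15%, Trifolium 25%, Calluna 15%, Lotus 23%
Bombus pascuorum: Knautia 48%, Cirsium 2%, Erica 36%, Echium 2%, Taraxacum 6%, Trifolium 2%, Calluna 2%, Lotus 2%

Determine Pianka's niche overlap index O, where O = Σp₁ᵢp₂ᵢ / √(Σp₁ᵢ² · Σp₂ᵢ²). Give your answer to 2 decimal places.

Convert percentages to proportions (divide by 100).
Σ p₁ᵢp₂ᵢ = 0.0192 + 0.0004 + 0.0504 + 0.0004 + 0.0090 + 0.0050 + 0.0030 + 0.0046 = 0.0920
Σp_1ᵢ² = 0.04² + 0.02² + 0.14² + 0.02² + 0.15² + 0.25² + 0.15² + 0.23² = 0.0016 + 0.0004 + 0.0196 + 0.0004 + 0.0225 + 0.0625 + 0.0225 + 0.0529 = 0.1824
Σp_2ᵢ² = 0.48² + 0.02² + 0.36² + 0.02² + 0.06² + 0.02² + 0.02² + 0.02² = 0.2304 + 0.0004 + 0.1296 + 0.0004 + 0.0036 + 0.0004 + 0.0004 + 0.0004 = 0.3656
O = 0.0920 / √(0.1824 × 0.3656) = 0.0920 / 0.25824 = 0.3563

0.36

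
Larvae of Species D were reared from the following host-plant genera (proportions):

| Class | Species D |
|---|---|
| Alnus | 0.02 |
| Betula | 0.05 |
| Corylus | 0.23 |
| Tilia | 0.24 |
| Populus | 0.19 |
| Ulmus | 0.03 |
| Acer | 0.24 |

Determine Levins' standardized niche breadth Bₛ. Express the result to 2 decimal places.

0.63

Σpᵢ² = 0.02² + 0.05² + 0.23² + 0.24² + 0.19² + 0.03² + 0.24² = 0.0004 + 0.0025 + 0.0529 + 0.0576 + 0.0361 + 0.0009 + 0.0576 = 0.2080
B = 1 / 0.2080 = 4.8077
Bₛ = (B − 1)/(n − 1) = (4.8077 − 1)/(7 − 1) = 3.8077/6 = 0.6346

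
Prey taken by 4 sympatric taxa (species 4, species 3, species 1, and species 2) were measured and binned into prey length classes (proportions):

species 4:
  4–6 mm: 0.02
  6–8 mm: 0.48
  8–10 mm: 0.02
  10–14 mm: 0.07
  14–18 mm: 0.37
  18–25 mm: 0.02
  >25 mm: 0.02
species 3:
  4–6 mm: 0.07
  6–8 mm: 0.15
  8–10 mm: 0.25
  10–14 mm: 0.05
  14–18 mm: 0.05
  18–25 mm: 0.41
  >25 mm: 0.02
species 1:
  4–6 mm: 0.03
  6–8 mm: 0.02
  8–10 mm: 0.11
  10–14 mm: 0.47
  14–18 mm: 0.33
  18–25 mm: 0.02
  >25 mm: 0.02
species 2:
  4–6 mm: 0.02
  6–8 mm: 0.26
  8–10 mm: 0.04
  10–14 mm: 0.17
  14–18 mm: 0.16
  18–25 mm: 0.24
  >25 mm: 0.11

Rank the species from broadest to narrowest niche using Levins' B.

Σp_4ᵢ² = 0.02² + 0.48² + 0.02² + 0.07² + 0.37² + 0.02² + 0.02² = 0.0004 + 0.2304 + 0.0004 + 0.0049 + 0.1369 + 0.0004 + 0.0004 = 0.3738
B_4 = 1 / 0.3738 = 2.6752
Σp_3ᵢ² = 0.07² + 0.15² + 0.25² + 0.05² + 0.05² + 0.41² + 0.02² = 0.0049 + 0.0225 + 0.0625 + 0.0025 + 0.0025 + 0.1681 + 0.0004 = 0.2634
B_3 = 1 / 0.2634 = 3.7965
Σp_1ᵢ² = 0.03² + 0.02² + 0.11² + 0.47² + 0.33² + 0.02² + 0.02² = 0.0009 + 0.0004 + 0.0121 + 0.2209 + 0.1089 + 0.0004 + 0.0004 = 0.3440
B_1 = 1 / 0.3440 = 2.9070
Σp_2ᵢ² = 0.02² + 0.26² + 0.04² + 0.17² + 0.16² + 0.24² + 0.11² = 0.0004 + 0.0676 + 0.0016 + 0.0289 + 0.0256 + 0.0576 + 0.0121 = 0.1938
B_2 = 1 / 0.1938 = 5.1600
Ranking by B (broadest → narrowest): species 2 (5.16) > species 3 (3.80) > species 1 (2.91) > species 4 (2.68)

species 2 > species 3 > species 1 > species 4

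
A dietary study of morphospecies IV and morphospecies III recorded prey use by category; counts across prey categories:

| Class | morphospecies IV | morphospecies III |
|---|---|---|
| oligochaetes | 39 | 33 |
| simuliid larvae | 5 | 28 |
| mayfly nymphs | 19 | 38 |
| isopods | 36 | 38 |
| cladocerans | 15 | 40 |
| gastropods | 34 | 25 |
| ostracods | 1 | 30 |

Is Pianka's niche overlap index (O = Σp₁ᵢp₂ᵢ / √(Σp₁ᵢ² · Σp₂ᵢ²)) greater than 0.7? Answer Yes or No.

Yes

Proportions for morphospecies IV (n=149): 39/149=0.2617, 5/149=0.0336, 19/149=0.1275, 36/149=0.2416, 15/149=0.1007, 34/149=0.2282, 1/149=0.0067
Proportions for morphospecies III (n=232): 33/232=0.1422, 28/232=0.1207, 38/232=0.1638, 38/232=0.1638, 40/232=0.1724, 25/232=0.1078, 30/232=0.1293
Σ p₁ᵢp₂ᵢ = 0.037214 + 0.004056 + 0.020885 + 0.039574 + 0.017361 + 0.024600 + 0.000866 = 0.144556
Σp_1ᵢ² = 0.2617² + 0.0336² + 0.1275² + 0.2416² + 0.1007² + 0.2282² + 0.0067² = 0.068487 + 0.001129 + 0.016256 + 0.058371 + 0.010140 + 0.052075 + 0.000045 = 0.206503
Σp_2ᵢ² = 0.1422² + 0.1207² + 0.1638² + 0.1638² + 0.1724² + 0.1078² + 0.1293² = 0.020221 + 0.014568 + 0.026830 + 0.026830 + 0.029722 + 0.011621 + 0.016718 = 0.146510
O = 0.144556 / √(0.206503 × 0.146510) = 0.144556 / 0.1739389 = 0.8311
O = 0.8311 > 0.7 → Yes.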